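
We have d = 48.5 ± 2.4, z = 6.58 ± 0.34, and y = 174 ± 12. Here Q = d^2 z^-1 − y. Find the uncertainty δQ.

Let p = d^2·z^-1 = 357. δp/p = √((2·δd/d)² + (-1·δz/z)²) = √(0.00979 + 0.00267) = 0.112, so δp = 39.9.
Q = p − y: δQ = √(δp² + δy²) = √(1590 + 144) = 41.7

41.7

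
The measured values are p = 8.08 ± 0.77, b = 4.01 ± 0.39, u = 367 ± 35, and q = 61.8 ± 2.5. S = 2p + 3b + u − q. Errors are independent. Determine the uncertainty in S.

35.1

Each term contributes (cᵢ δxᵢ)² to (δS)²:
  (2·δp)² = 2.37;  (3·δb)² = 1.37;  (δu)² = 1220;  (δq)² = 6.25
δS = √(1230) = 35.1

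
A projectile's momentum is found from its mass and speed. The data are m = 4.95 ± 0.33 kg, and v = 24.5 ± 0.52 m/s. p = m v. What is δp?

For a monomial p ∝ m, v, fractional errors add in quadrature:
  (1·δm/m)² = (1×0.0667)² = 0.00444;  (1·δv/v)² = (1×0.0212)² = 0.000450
δp/p = √(0.00489) = 0.0700
p = 121 kg·m/s, so δp = 0.0700 × 121 = 8.48 kg·m/s.

8.48 kg·m/s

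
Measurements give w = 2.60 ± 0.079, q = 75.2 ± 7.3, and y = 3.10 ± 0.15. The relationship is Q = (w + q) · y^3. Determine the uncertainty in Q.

401

Let u = w + q = 77.8. δu = √(δw² + δq²) = √(0.00624 + 53.3) = 7.30, so δu/u = 0.0938.
Q is then a monomial in u, y:
δQ/Q = √((δu/u)² + (3·δy/y)²) = √(0.00881 + 0.0211) = 0.173
Q = 2320, so δQ = 0.173 × 2320 = 401.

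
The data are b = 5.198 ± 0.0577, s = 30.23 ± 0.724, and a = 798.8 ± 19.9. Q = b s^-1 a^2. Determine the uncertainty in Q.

6190

Q is a product of powers, so relative uncertainties combine in quadrature:
  (1·δb/b)² = (1×0.0111)² = 0.000123;  (-1·δs/s)² = (-1×0.0239)² = 0.000574;  (2·δa/a)² = (2×0.0249)² = 0.00248
δQ/Q = √(0.00318) = 0.0564
Q = 109700, so δQ = 0.0564 × 109700 = 6190.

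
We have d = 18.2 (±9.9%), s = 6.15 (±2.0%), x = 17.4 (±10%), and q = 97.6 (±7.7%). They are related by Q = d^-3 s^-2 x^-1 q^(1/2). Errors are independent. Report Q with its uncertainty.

Q is a product of powers, so relative uncertainties combine in quadrature:
  (-3·δd/d)² = (-3×0.0990)² = 0.0882;  (-2·δs/s)² = (-2×0.0200)² = 0.00160;  (-1·δx/x)² = (-1×0.100)² = 0.0100;  (½·δq/q)² = (0.5×0.0770)² = 0.00148
δQ/Q = √(0.101) = 0.318
Q = 2.49e-06, so δQ = 0.318 × 2.49e-06 = 7.92e-07.

(2.49 ± 0.792) × 10^-6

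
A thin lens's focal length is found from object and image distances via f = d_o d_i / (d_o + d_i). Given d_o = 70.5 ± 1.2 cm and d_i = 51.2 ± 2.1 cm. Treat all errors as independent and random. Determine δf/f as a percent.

2.48%

∂f/∂d_o = (d_i/(d_o+d_i))² = 0.177;  ∂f/∂d_i = (d_o/(d_o+d_i))² = 0.336
δf = √((∂f/∂d_o · δd_o)² + (∂f/∂d_i · δd_i)²) = √(0.0451 + 0.497) = 0.736 cm
f = 29.7 cm, so δf/f = 0.736/29.7 = 0.0248.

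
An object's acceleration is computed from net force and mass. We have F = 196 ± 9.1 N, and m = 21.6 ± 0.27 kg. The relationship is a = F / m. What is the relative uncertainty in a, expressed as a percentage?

4.81%

a is a product of powers, so relative uncertainties combine in quadrature:
  (1·δF/F)² = (1×0.0464)² = 0.00216;  (-1·δm/m)² = (-1×0.0125)² = 0.000156
δa/a = √(0.00231) = 0.0481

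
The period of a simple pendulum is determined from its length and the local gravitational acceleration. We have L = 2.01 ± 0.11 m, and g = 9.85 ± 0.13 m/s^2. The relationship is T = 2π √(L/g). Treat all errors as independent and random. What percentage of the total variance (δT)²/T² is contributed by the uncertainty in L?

(δT/T)² = (½·δL/L)² + (−½·δg/g)²
  L term: (0.5×0.0547)² = 0.000749
  g term: (-0.5×0.0132)² = 4.35e-05
Total = 0.000792. Share from L = 0.000749/0.000792 = 0.945.

94.5%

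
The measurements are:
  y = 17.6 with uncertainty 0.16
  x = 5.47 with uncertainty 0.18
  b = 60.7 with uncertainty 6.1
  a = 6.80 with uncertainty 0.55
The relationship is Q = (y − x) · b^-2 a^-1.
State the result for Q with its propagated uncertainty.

Let u = y − x = 12.1. δu = √(δy² + δx²) = √(0.0256 + 0.0324) = 0.241, so δu/u = 0.0199.
Q is then a monomial in u, b, a:
δQ/Q = √((δu/u)² + (-2·δb/b)² + (-1·δa/a)²) = √(0.000394 + 0.0404 + 0.00654) = 0.218
Q = 0.000484, so δQ = 0.218 × 0.000484 = 0.000105.

0.000484 ± 0.000105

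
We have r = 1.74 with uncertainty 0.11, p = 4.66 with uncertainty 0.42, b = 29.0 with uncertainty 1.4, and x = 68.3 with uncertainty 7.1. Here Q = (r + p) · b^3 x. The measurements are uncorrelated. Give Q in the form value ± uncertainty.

(1.07 ± 0.203) × 10^7

Let u = r + p = 6.40. δu = √(δr² + δp²) = √(0.0121 + 0.176) = 0.434, so δu/u = 0.0678.
Q is then a monomial in u, b, x:
δQ/Q = √((δu/u)² + (3·δb/b)² + (1·δx/x)²) = √(0.00460 + 0.0210 + 0.0108) = 0.191
Q = 1.07e+07, so δQ = 0.191 × 1.07e+07 = 2.03e+06.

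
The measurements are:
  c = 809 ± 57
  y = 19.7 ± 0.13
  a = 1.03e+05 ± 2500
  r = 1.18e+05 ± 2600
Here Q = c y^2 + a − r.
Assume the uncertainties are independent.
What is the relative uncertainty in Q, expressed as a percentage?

7.62%

Let p = c·y^2 = 3.14e+05. δp/p = √((1·δc/c)² + (2·δy/y)²) = √(0.00496 + 0.000174) = 0.0717, so δp = 22500.
Q = p + a − r: δQ = √(δp² + δa² + δr²) = √(5.07e+08 + 6.25e+06 + 6.76e+06) = 22800
Q = 2.99e+05, so δQ/Q = 22800/2.99e+05 = 0.0762.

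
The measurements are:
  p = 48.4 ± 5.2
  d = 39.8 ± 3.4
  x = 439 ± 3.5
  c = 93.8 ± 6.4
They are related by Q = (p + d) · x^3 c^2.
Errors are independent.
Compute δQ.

Let u = p + d = 88.2. δu = √(δp² + δd²) = √(27.0 + 11.6) = 6.21, so δu/u = 0.0704.
Q is then a monomial in u, x, c:
δQ/Q = √((δu/u)² + (3·δx/x)² + (2·δc/c)²) = √(0.00496 + 0.000572 + 0.0186) = 0.155
Q = 6.57e+13, so δQ = 0.155 × 6.57e+13 = 1.02e+13.

1.02e+13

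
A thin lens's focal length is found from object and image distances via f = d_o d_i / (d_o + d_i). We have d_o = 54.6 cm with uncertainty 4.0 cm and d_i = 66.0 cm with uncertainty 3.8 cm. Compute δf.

∂f/∂d_o = (d_i/(d_o+d_i))² = 0.299;  ∂f/∂d_i = (d_o/(d_o+d_i))² = 0.205
δf = √((∂f/∂d_o · δd_o)² + (∂f/∂d_i · δd_i)²) = √(1.44 + 0.607) = 1.43 cm

1.43 cm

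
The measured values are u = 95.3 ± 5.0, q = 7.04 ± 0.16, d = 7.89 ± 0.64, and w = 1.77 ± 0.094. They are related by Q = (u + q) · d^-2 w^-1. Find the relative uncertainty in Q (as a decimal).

Let h = u + q = 102. δh = √(δu² + δq²) = √(25.0 + 0.0256) = 5.00, so δh/h = 0.0489.
Q is then a monomial in h, d, w:
δQ/Q = √((δh/h)² + (-2·δd/d)² + (-1·δw/w)²) = √(0.00239 + 0.0263 + 0.00282) = 0.178

0.178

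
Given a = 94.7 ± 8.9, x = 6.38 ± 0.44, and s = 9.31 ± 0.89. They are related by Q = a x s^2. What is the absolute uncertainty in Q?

Products/powers → add relative errors in quadrature, weighted by exponent:
  (1·δa/a)² = (1×0.0940)² = 0.00883;  (1·δx/x)² = (1×0.0690)² = 0.00476;  (2·δs/s)² = (2×0.0956)² = 0.0366
δQ/Q = √(0.0501) = 0.224
Q = 52400, so δQ = 0.224 × 52400 = 11700.

11700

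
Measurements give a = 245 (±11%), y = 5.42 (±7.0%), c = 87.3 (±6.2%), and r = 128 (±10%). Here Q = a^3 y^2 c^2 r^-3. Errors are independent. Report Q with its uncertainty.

(1.57 ± 0.759) × 10^6

Q is a product of powers, so relative uncertainties combine in quadrature:
  (3·δa/a)² = (3×0.110)² = 0.109;  (2·δy/y)² = (2×0.0700)² = 0.0196;  (2·δc/c)² = (2×0.0620)² = 0.0154;  (-3·δr/r)² = (-3×0.100)² = 0.0900
δQ/Q = √(0.234) = 0.484
Q = 1.57e+06, so δQ = 0.484 × 1.57e+06 = 7.59e+05.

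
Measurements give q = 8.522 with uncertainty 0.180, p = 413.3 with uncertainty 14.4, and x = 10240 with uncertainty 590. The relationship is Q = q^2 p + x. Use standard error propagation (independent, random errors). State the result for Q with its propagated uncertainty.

40260 ± 1750

Let w = q^2·p = 30020. δw/w = √((2·δq/q)² + (1·δp/p)²) = √(0.00178 + 0.00121) = 0.0548, so δw = 1640.
Q = w + x: δQ = √(δw² + δx²) = √(2.7e+06 + 3.48e+05) = 1750
Q = 40260.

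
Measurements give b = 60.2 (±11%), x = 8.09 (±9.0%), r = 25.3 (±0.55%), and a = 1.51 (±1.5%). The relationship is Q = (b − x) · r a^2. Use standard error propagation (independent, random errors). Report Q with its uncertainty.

3010 ± 395

Let u = b − x = 52.1. δu = √(δb² + δx²) = √(43.9 + 0.530) = 6.66, so δu/u = 0.128.
Q is then a monomial in u, r, a:
δQ/Q = √((δu/u)² + (1·δr/r)² + (2·δa/a)²) = √(0.0163 + 3.03e-05 + 0.000900) = 0.131
Q = 3010, so δQ = 0.131 × 3010 = 395.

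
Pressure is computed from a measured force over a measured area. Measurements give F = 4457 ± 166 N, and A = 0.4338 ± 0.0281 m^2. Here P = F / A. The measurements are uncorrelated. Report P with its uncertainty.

10270 ± 768 Pa

Each factor contributes (exponent × relative error)² to (δP/P)²:
  (1·δF/F)² = (1×0.0372)² = 0.00139;  (-1·δA/A)² = (-1×0.0648)² = 0.00420
δP/P = √(0.00558) = 0.0747
P = 10270 Pa, so δP = 0.0747 × 10270 = 768 Pa.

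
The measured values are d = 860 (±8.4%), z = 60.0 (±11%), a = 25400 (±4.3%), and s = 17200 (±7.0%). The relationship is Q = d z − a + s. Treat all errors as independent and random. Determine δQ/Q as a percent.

16.9%

Let p = d·z = 51600. δp/p = √((1·δd/d)² + (1·δz/z)²) = √(0.00706 + 0.0121) = 0.138, so δp = 7140.
Q = p − a + s: δQ = √(δp² + δa² + δs²) = √(5.1e+07 + 1.19e+06 + 1.45e+06) = 7320
Q = 43400, so δQ/Q = 7320/43400 = 0.169.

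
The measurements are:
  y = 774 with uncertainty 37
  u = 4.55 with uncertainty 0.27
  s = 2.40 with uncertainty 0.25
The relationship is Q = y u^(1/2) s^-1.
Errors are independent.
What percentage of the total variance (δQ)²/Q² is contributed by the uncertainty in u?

6.28%

(δQ/Q)² = (1·δy/y)² + (½·δu/u)² + (-1·δs/s)²
  y term: (1×0.0478)² = 0.00229
  u term: (0.5×0.0593)² = 0.000880
  s term: (-1×0.104)² = 0.0109
Total = 0.0140. Share from u = 0.000880/0.0140 = 0.0628.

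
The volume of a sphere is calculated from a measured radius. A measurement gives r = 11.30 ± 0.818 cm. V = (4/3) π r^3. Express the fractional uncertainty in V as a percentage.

21.7%

Relative error in a monomial: (δV/V)² = Σ (nᵢ · δxᵢ/xᵢ)².
  (3·δr/r)² = (3×0.0724)² = 0.0472
δV/V = √(0.0472) = 0.217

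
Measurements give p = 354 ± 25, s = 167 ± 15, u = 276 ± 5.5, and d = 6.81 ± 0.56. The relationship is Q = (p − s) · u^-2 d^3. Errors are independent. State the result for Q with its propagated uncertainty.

0.775 ± 0.228

Let w = p − s = 187. δw = √(δp² + δs²) = √(625 + 225) = 29.2, so δw/w = 0.156.
Q is then a monomial in w, u, d:
δQ/Q = √((δw/w)² + (-2·δu/u)² + (3·δd/d)²) = √(0.0243 + 0.00159 + 0.0609) = 0.295
Q = 0.775, so δQ = 0.295 × 0.775 = 0.228.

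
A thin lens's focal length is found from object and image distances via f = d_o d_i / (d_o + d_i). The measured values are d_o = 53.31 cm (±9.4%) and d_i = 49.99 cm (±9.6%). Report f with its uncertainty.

25.80 ± 1.74 cm

∂f/∂d_o = (d_i/(d_o+d_i))² = 0.234;  ∂f/∂d_i = (d_o/(d_o+d_i))² = 0.266
δf = √((∂f/∂d_o · δd_o)² + (∂f/∂d_i · δd_i)²) = √(1.38 + 1.63) = 1.74 cm
f = 25.80 cm.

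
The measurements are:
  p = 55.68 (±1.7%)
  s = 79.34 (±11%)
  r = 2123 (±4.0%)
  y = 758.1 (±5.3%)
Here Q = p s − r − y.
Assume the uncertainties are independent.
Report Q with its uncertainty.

Let w = p·s = 4418. δw/w = √((1·δp/p)² + (1·δs/s)²) = √(0.000289 + 0.0121) = 0.111, so δw = 492.
Q = w − r − y: δQ = √(δw² + δr² + δy²) = √(2.42e+05 + 7210 + 1610) = 501
Q = 1537.

1537 ± 501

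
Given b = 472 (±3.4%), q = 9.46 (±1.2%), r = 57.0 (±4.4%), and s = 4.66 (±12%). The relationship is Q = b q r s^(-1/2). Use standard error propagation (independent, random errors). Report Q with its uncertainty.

(1.18 ± 0.0975) × 10^5

Since Q is a product/quotient, work with relative uncertainties:
  (1·δb/b)² = (1×0.0340)² = 0.00116;  (1·δq/q)² = (1×0.0120)² = 0.000144;  (1·δr/r)² = (1×0.0440)² = 0.00194;  (−½·δs/s)² = (-0.5×0.120)² = 0.00360
δQ/Q = √(0.00684) = 0.0827
Q = 1.18e+05, so δQ = 0.0827 × 1.18e+05 = 9750.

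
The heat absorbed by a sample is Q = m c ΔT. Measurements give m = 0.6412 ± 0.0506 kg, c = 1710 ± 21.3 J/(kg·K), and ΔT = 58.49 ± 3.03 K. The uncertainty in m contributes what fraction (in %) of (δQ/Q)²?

(δQ/Q)² = (1·δm/m)² + (1·δc/c)² + (1·δΔT/ΔT)²
  m term: (1×0.0789)² = 0.00623
  c term: (1×0.0125)² = 0.000155
  ΔT term: (1×0.0518)² = 0.00268
Total = 0.00907. Share from m = 0.00623/0.00907 = 0.687.

68.7%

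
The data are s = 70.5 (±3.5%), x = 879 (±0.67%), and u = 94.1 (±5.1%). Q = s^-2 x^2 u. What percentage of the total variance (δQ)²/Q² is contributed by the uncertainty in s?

63.8%

(δQ/Q)² = (-2·δs/s)² + (2·δx/x)² + (1·δu/u)²
  s term: (-2×0.0350)² = 0.00490
  x term: (2×0.00670)² = 0.000180
  u term: (1×0.0510)² = 0.00260
Total = 0.00768. Share from s = 0.00490/0.00768 = 0.638.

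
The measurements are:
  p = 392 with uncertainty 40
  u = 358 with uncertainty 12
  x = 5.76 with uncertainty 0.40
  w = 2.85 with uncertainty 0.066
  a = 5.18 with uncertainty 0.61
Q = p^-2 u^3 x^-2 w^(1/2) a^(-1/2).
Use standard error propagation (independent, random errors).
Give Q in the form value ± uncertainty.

6.68 ± 1.82

For a monomial Q ∝ p^-2, u^3, x^-2, w^(1/2), a^(-1/2), fractional errors add in quadrature:
  (-2·δp/p)² = (-2×0.102)² = 0.0416;  (3·δu/u)² = (3×0.0335)² = 0.0101;  (-2·δx/x)² = (-2×0.0694)² = 0.0193;  (½·δw/w)² = (0.5×0.0232)² = 0.000134;  (−½·δa/a)² = (-0.5×0.118)² = 0.00347
δQ/Q = √(0.0747) = 0.273
Q = 6.68, so δQ = 0.273 × 6.68 = 1.82.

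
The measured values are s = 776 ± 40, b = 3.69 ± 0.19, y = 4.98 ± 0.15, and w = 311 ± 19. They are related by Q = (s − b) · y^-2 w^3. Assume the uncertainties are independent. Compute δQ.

1.87e+08

Let u = s − b = 772. δu = √(δs² + δb²) = √(1600 + 0.0361) = 40.0, so δu/u = 0.0518.
Q is then a monomial in u, y, w:
δQ/Q = √((δu/u)² + (-2·δy/y)² + (3·δw/w)²) = √(0.00268 + 0.00363 + 0.0336) = 0.200
Q = 9.37e+08, so δQ = 0.200 × 9.37e+08 = 1.87e+08.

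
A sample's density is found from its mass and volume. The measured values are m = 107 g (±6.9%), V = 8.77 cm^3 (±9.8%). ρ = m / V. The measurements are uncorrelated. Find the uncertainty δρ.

Relative error in a monomial: (δρ/ρ)² = Σ (nᵢ · δxᵢ/xᵢ)².
  (1·δm/m)² = (1×0.0690)² = 0.00476;  (-1·δV/V)² = (-1×0.0980)² = 0.00960
δρ/ρ = √(0.0144) = 0.120
ρ = 12.2 g/cm^3, so δρ = 0.120 × 12.2 = 1.46 g/cm^3.

1.46 g/cm^3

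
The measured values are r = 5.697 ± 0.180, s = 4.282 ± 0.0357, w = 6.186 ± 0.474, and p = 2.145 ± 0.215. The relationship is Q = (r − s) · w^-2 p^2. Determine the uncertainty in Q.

0.0483

Let u = r − s = 1.415. δu = √(δr² + δs²) = √(0.0324 + 0.00127) = 0.184, so δu/u = 0.130.
Q is then a monomial in u, w, p:
δQ/Q = √((δu/u)² + (-2·δw/w)² + (2·δp/p)²) = √(0.0168 + 0.0235 + 0.0402) = 0.284
Q = 0.1701, so δQ = 0.284 × 0.1701 = 0.0483.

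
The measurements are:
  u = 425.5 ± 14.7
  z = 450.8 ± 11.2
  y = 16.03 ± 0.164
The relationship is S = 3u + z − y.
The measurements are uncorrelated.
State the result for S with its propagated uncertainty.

1711 ± 45.5

Absolute uncertainties add in quadrature for a linear combination:
  (3·δu)² = 1940;  (δz)² = 125;  (δy)² = 0.0269
δS = √(2070) = 45.5
S = 1711.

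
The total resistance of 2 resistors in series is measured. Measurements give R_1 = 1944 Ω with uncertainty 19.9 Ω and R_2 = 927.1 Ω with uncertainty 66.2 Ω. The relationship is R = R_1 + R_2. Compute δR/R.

0.0241

For a sum/difference, combine absolute errors in quadrature:
  (δR_1)² = 396;  (δR_2)² = 4380
δR = √(4780) = 69.1 Ω
R = 2871 Ω, so δR/R = 69.1/2871 = 0.0241.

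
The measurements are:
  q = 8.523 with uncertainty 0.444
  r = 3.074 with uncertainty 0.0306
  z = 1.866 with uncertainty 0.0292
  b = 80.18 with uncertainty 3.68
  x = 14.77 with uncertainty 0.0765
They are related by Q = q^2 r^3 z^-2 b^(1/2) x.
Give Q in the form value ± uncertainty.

80150 ± 9240

Products/powers → add relative errors in quadrature, weighted by exponent:
  (2·δq/q)² = (2×0.0521)² = 0.0109;  (3·δr/r)² = (3×0.00995)² = 0.000892;  (-2·δz/z)² = (-2×0.0156)² = 0.000979;  (½·δb/b)² = (0.5×0.0459)² = 0.000527;  (1·δx/x)² = (1×0.00518)² = 2.68e-05
δQ/Q = √(0.0133) = 0.115
Q = 80150, so δQ = 0.115 × 80150 = 9240.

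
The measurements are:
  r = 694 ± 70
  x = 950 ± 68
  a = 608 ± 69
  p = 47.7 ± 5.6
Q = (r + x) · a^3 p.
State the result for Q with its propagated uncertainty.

(1.76 ± 0.643) × 10^13

Let u = r + x = 1640. δu = √(δr² + δx²) = √(4900 + 4620) = 97.6, so δu/u = 0.0594.
Q is then a monomial in u, a, p:
δQ/Q = √((δu/u)² + (3·δa/a)² + (1·δp/p)²) = √(0.00352 + 0.116 + 0.0138) = 0.365
Q = 1.76e+13, so δQ = 0.365 × 1.76e+13 = 6.43e+12.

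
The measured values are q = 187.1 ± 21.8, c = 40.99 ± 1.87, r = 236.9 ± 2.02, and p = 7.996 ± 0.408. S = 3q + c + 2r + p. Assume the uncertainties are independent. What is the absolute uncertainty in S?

Sums and differences: (δS)² = Σ (cᵢ δxᵢ)².
  (3·δq)² = 4280;  (δc)² = 3.50;  (2·δr)² = 16.3;  (δp)² = 0.166
δS = √(4300) = 65.6

65.6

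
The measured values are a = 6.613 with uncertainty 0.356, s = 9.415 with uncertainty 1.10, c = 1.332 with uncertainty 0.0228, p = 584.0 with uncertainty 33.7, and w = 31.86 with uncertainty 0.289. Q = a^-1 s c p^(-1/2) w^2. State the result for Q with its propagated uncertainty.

79.65 ± 10.7

Each factor contributes (exponent × relative error)² to (δQ/Q)²:
  (-1·δa/a)² = (-1×0.0538)² = 0.00290;  (1·δs/s)² = (1×0.117)² = 0.0137;  (1·δc/c)² = (1×0.0171)² = 0.000293;  (−½·δp/p)² = (-0.5×0.0577)² = 0.000832;  (2·δw/w)² = (2×0.00907)² = 0.000329
δQ/Q = √(0.0180) = 0.134
Q = 79.65, so δQ = 0.134 × 79.65 = 10.7.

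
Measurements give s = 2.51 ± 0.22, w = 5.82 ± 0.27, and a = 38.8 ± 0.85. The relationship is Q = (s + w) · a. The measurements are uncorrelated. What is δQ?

15.3

Let u = s + w = 8.33. δu = √(δs² + δw²) = √(0.0484 + 0.0729) = 0.348, so δu/u = 0.0418.
Q is then a monomial in u, a:
δQ/Q = √((δu/u)² + (1·δa/a)²) = √(0.00175 + 0.000480) = 0.0472
Q = 323, so δQ = 0.0472 × 323 = 15.3.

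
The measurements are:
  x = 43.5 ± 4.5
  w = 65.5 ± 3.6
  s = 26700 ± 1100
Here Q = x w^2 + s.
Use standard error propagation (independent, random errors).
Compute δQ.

28200

Let p = x·w^2 = 1.87e+05. δp/p = √((1·δx/x)² + (2·δw/w)²) = √(0.0107 + 0.0121) = 0.151, so δp = 28200.
Q = p + s: δQ = √(δp² + δs²) = √(7.94e+08 + 1.21e+06) = 28200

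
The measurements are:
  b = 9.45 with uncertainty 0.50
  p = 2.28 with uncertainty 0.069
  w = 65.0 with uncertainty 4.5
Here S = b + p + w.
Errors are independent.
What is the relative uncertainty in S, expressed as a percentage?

5.90%

Each term contributes (cᵢ δxᵢ)² to (δS)²:
  (δb)² = 0.250;  (δp)² = 0.00476;  (δw)² = 20.2
δS = √(20.5) = 4.53
S = 76.7, so δS/S = 4.53/76.7 = 0.0590.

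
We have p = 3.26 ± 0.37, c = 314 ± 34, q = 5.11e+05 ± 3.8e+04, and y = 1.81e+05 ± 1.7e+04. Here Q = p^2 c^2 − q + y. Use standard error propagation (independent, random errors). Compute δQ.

Let w = p^2·c^2 = 1.05e+06. δw/w = √((2·δp/p)² + (2·δc/c)²) = √(0.0515 + 0.0469) = 0.314, so δw = 3.29e+05.
Q = w − q + y: δQ = √(δw² + δq² + δy²) = √(1.08e+11 + 1.44e+09 + 2.89e+08) = 3.31e+05

3.31e+05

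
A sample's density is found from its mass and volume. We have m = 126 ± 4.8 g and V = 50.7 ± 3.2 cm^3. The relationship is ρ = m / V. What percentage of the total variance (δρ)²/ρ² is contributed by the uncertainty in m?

26.7%

(δρ/ρ)² = (1·δm/m)² + (-1·δV/V)²
  m term: (1×0.0381)² = 0.00145
  V term: (-1×0.0631)² = 0.00398
Total = 0.00543. Share from m = 0.00145/0.00543 = 0.267.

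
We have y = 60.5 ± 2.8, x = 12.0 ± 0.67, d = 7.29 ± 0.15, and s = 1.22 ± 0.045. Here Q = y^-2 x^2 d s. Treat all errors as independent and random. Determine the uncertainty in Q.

0.0529

For a monomial Q ∝ y^-2, x^2, d, s, fractional errors add in quadrature:
  (-2·δy/y)² = (-2×0.0463)² = 0.00857;  (2·δx/x)² = (2×0.0558)² = 0.0125;  (1·δd/d)² = (1×0.0206)² = 0.000423;  (1·δs/s)² = (1×0.0369)² = 0.00136
δQ/Q = √(0.0228) = 0.151
Q = 0.350, so δQ = 0.151 × 0.350 = 0.0529.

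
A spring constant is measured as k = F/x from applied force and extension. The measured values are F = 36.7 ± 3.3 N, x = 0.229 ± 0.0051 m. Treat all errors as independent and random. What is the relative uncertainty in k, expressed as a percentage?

Products/powers → add relative errors in quadrature, weighted by exponent:
  (1·δF/F)² = (1×0.0899)² = 0.00809;  (-1·δx/x)² = (-1×0.0223)² = 0.000496
δk/k = √(0.00858) = 0.0926

9.26%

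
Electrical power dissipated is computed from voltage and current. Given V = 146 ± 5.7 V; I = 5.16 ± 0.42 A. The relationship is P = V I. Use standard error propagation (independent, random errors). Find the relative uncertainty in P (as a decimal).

0.0903

Since P is a product/quotient, work with relative uncertainties:
  (1·δV/V)² = (1×0.0390)² = 0.00152;  (1·δI/I)² = (1×0.0814)² = 0.00663
δP/P = √(0.00815) = 0.0903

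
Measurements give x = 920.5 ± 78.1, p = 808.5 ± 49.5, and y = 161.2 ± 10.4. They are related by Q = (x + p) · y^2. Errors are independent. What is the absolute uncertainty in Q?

Let u = x + p = 1729. δu = √(δx² + δp²) = √(6100 + 2450) = 92.5, so δu/u = 0.0535.
Q is then a monomial in u, y:
δQ/Q = √((δu/u)² + (2·δy/y)²) = √(0.00286 + 0.0166) = 0.140
Q = 4.493e+07, so δQ = 0.140 × 4.493e+07 = 6.28e+06.

6.28e+06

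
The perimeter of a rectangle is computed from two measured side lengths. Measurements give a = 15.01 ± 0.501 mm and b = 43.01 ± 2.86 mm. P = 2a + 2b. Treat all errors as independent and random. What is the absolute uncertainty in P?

5.81 mm

Sums and differences: (δP)² = Σ (cᵢ δxᵢ)².
  (2·δa)² = 1.00;  (2·δb)² = 32.7
δP = √(33.7) = 5.81 mm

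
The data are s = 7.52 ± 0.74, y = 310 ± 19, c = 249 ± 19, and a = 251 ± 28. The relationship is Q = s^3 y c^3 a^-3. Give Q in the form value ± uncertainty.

(1.29 ± 0.650) × 10^5

Each factor contributes (exponent × relative error)² to (δQ/Q)²:
  (3·δs/s)² = (3×0.0984)² = 0.0872;  (1·δy/y)² = (1×0.0613)² = 0.00376;  (3·δc/c)² = (3×0.0763)² = 0.0524;  (-3·δa/a)² = (-3×0.112)² = 0.112
δQ/Q = √(0.255) = 0.505
Q = 1.29e+05, so δQ = 0.505 × 1.29e+05 = 65000.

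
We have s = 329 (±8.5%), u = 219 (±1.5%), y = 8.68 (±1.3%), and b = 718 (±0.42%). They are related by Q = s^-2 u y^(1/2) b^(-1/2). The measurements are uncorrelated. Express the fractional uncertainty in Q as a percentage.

17.1%

Relative error in a monomial: (δQ/Q)² = Σ (nᵢ · δxᵢ/xᵢ)².
  (-2·δs/s)² = (-2×0.0850)² = 0.0289;  (1·δu/u)² = (1×0.0150)² = 0.000225;  (½·δy/y)² = (0.5×0.0130)² = 4.23e-05;  (−½·δb/b)² = (-0.5×0.00420)² = 4.41e-06
δQ/Q = √(0.0292) = 0.171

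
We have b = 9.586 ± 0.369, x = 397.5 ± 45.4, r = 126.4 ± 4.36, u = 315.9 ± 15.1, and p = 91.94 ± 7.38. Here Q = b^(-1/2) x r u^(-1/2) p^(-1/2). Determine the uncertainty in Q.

Since Q is a product/quotient, work with relative uncertainties:
  (−½·δb/b)² = (-0.5×0.0385)² = 0.000370;  (1·δx/x)² = (1×0.114)² = 0.0130;  (1·δr/r)² = (1×0.0345)² = 0.00119;  (−½·δu/u)² = (-0.5×0.0478)² = 0.000571;  (−½·δp/p)² = (-0.5×0.0803)² = 0.00161
δQ/Q = √(0.0168) = 0.130
Q = 95.22, so δQ = 0.130 × 95.22 = 12.3.

12.3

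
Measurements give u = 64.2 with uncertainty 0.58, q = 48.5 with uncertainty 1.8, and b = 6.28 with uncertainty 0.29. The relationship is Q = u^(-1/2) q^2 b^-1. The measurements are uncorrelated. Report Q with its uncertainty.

46.7 ± 4.09

Each factor contributes (exponent × relative error)² to (δQ/Q)²:
  (−½·δu/u)² = (-0.5×0.00903)² = 2.04e-05;  (2·δq/q)² = (2×0.0371)² = 0.00551;  (-1·δb/b)² = (-1×0.0462)² = 0.00213
δQ/Q = √(0.00766) = 0.0875
Q = 46.7, so δQ = 0.0875 × 46.7 = 4.09.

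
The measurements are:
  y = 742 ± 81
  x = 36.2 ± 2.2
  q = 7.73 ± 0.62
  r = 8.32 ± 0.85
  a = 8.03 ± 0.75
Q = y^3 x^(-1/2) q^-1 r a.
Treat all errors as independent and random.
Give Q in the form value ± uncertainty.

For a monomial Q ∝ y^3, x^(-1/2), q^-1, r, a, fractional errors add in quadrature:
  (3·δy/y)² = (3×0.109)² = 0.107;  (−½·δx/x)² = (-0.5×0.0608)² = 0.000923;  (-1·δq/q)² = (-1×0.0802)² = 0.00643;  (1·δr/r)² = (1×0.102)² = 0.0104;  (1·δa/a)² = (1×0.0934)² = 0.00872
δQ/Q = √(0.134) = 0.366
Q = 5.87e+08, so δQ = 0.366 × 5.87e+08 = 2.15e+08.

(5.87 ± 2.15) × 10^8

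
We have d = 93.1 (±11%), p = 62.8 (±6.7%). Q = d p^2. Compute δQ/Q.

0.173

Products/powers → add relative errors in quadrature, weighted by exponent:
  (1·δd/d)² = (1×0.110)² = 0.0121;  (2·δp/p)² = (2×0.0670)² = 0.0180
δQ/Q = √(0.0301) = 0.173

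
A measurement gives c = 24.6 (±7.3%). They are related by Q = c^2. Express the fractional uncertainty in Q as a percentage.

14.6%

For a monomial Q ∝ c^2, fractional errors add in quadrature:
  (2·δc/c)² = (2×0.0730)² = 0.0213
δQ/Q = √(0.0213) = 0.146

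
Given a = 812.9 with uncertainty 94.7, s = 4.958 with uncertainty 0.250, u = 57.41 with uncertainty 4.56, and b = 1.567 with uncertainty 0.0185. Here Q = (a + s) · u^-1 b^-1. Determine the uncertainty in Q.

Let w = a + s = 817.9. δw = √(δa² + δs²) = √(8970 + 0.0625) = 94.7, so δw/w = 0.116.
Q is then a monomial in w, u, b:
δQ/Q = √((δw/w)² + (-1·δu/u)² + (-1·δb/b)²) = √(0.0134 + 0.00631 + 0.000139) = 0.141
Q = 9.091, so δQ = 0.141 × 9.091 = 1.28.

1.28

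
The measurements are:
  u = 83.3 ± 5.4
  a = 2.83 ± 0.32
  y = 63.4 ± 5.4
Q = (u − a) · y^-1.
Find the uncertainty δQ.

Let w = u − a = 80.5. δw = √(δu² + δa²) = √(29.2 + 0.102) = 5.41, so δw/w = 0.0672.
Q is then a monomial in w, y:
δQ/Q = √((δw/w)² + (-1·δy/y)²) = √(0.00452 + 0.00725) = 0.109
Q = 1.27, so δQ = 0.109 × 1.27 = 0.138.

0.138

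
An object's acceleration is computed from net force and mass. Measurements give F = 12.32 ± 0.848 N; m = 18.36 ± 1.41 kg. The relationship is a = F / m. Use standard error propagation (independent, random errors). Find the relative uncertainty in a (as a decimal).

Products/powers → add relative errors in quadrature, weighted by exponent:
  (1·δF/F)² = (1×0.0688)² = 0.00474;  (-1·δm/m)² = (-1×0.0768)² = 0.00590
δa/a = √(0.0106) = 0.103

0.103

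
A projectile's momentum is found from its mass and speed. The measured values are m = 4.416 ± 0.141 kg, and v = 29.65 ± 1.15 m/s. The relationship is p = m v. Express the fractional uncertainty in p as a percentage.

5.02%

Relative error in a monomial: (δp/p)² = Σ (nᵢ · δxᵢ/xᵢ)².
  (1·δm/m)² = (1×0.0319)² = 0.00102;  (1·δv/v)² = (1×0.0388)² = 0.00150
δp/p = √(0.00252) = 0.0502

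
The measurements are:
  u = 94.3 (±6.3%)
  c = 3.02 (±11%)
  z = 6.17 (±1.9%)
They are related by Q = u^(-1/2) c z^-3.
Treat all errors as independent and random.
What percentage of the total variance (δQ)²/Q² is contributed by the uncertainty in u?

(δQ/Q)² = (−½·δu/u)² + (1·δc/c)² + (-3·δz/z)²
  u term: (-0.5×0.0630)² = 0.000992
  c term: (1×0.110)² = 0.0121
  z term: (-3×0.0190)² = 0.00325
Total = 0.0163. Share from u = 0.000992/0.0163 = 0.0607.

6.07%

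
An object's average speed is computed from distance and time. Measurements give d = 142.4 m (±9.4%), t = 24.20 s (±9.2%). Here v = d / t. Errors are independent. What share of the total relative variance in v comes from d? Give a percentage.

51.1%

(δv/v)² = (1·δd/d)² + (-1·δt/t)²
  d term: (1×0.0940)² = 0.00884
  t term: (-1×0.0920)² = 0.00846
Total = 0.0173. Share from d = 0.00884/0.0173 = 0.511.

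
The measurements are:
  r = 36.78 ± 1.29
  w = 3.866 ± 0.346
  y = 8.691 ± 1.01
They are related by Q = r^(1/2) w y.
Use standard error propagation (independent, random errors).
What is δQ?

Each factor contributes (exponent × relative error)² to (δQ/Q)²:
  (½·δr/r)² = (0.5×0.0351)² = 0.000308;  (1·δw/w)² = (1×0.0895)² = 0.00801;  (1·δy/y)² = (1×0.116)² = 0.0135
δQ/Q = √(0.0218) = 0.148
Q = 203.8, so δQ = 0.148 × 203.8 = 30.1.

30.1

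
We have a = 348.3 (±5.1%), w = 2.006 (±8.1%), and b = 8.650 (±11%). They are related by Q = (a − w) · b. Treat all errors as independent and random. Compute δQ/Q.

0.121

Let u = a − w = 346.3. δu = √(δa² + δw²) = √(316 + 0.0264) = 17.8, so δu/u = 0.0513.
Q is then a monomial in u, b:
δQ/Q = √((δu/u)² + (1·δb/b)²) = √(0.00263 + 0.0121) = 0.121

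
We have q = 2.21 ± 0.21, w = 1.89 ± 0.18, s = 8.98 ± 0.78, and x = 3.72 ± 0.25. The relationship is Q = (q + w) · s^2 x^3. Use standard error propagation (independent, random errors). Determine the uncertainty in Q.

Let u = q + w = 4.10. δu = √(δq² + δw²) = √(0.0441 + 0.0324) = 0.277, so δu/u = 0.0675.
Q is then a monomial in u, s, x:
δQ/Q = √((δu/u)² + (2·δs/s)² + (3·δx/x)²) = √(0.00455 + 0.0302 + 0.0406) = 0.275
Q = 17000, so δQ = 0.275 × 17000 = 4670.

4670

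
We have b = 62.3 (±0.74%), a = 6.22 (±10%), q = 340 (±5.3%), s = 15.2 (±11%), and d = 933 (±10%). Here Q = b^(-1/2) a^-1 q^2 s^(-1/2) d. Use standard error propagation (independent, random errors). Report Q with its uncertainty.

Since Q is a product/quotient, work with relative uncertainties:
  (−½·δb/b)² = (-0.5×0.00740)² = 1.37e-05;  (-1·δa/a)² = (-1×0.100)² = 0.0100;  (2·δq/q)² = (2×0.0530)² = 0.0112;  (−½·δs/s)² = (-0.5×0.110)² = 0.00302;  (1·δd/d)² = (1×0.100)² = 0.0100
δQ/Q = √(0.0343) = 0.185
Q = 5.63e+05, so δQ = 0.185 × 5.63e+05 = 1.04e+05.

(5.63 ± 1.04) × 10^5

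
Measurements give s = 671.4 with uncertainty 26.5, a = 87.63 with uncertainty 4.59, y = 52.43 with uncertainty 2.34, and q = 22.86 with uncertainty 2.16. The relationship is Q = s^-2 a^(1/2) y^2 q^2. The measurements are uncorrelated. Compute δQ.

For a monomial Q ∝ s^-2, a^(1/2), y^2, q^2, fractional errors add in quadrature:
  (-2·δs/s)² = (-2×0.0395)² = 0.00623;  (½·δa/a)² = (0.5×0.0524)² = 0.000686;  (2·δy/y)² = (2×0.0446)² = 0.00797;  (2·δq/q)² = (2×0.0945)² = 0.0357
δQ/Q = √(0.0506) = 0.225
Q = 29.83, so δQ = 0.225 × 29.83 = 6.71.

6.71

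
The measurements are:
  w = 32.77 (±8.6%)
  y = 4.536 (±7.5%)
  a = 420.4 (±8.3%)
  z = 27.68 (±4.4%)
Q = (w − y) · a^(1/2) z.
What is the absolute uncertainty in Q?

1880

Let u = w − y = 28.23. δu = √(δw² + δy²) = √(7.94 + 0.116) = 2.84, so δu/u = 0.101.
Q is then a monomial in u, a, z:
δQ/Q = √((δu/u)² + (½·δa/a)² + (1·δz/z)²) = √(0.0101 + 0.00172 + 0.00194) = 0.117
Q = 16020, so δQ = 0.117 × 16020 = 1880.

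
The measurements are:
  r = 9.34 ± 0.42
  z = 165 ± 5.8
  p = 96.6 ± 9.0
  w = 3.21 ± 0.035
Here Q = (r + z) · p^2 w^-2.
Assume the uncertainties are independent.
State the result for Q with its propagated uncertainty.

(1.58 ± 0.301) × 10^5

Let u = r + z = 174. δu = √(δr² + δz²) = √(0.176 + 33.6) = 5.82, so δu/u = 0.0334.
Q is then a monomial in u, p, w:
δQ/Q = √((δu/u)² + (2·δp/p)² + (-2·δw/w)²) = √(0.00111 + 0.0347 + 0.000476) = 0.191
Q = 1.58e+05, so δQ = 0.191 × 1.58e+05 = 30100.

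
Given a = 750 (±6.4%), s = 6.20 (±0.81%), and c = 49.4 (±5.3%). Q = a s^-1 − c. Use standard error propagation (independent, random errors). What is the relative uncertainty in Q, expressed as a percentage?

Let p = a·s^-1 = 121. δp/p = √((1·δa/a)² + (-1·δs/s)²) = √(0.00410 + 6.56e-05) = 0.0645, so δp = 7.80.
Q = p − c: δQ = √(δp² + δc²) = √(60.9 + 6.85) = 8.23
Q = 71.6, so δQ/Q = 8.23/71.6 = 0.115.

11.5%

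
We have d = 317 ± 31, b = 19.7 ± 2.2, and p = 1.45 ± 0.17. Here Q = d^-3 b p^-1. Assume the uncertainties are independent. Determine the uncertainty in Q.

Products/powers → add relative errors in quadrature, weighted by exponent:
  (-3·δd/d)² = (-3×0.0978)² = 0.0861;  (1·δb/b)² = (1×0.112)² = 0.0125;  (-1·δp/p)² = (-1×0.117)² = 0.0137
δQ/Q = √(0.112) = 0.335
Q = 4.27e-07, so δQ = 0.335 × 4.27e-07 = 1.43e-07.

1.43e-07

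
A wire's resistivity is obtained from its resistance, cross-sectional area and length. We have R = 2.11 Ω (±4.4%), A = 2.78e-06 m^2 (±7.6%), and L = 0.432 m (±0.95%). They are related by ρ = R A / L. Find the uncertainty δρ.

1.2e-06 Ω·m

For a monomial ρ ∝ R, A, L^-1, fractional errors add in quadrature:
  (1·δR/R)² = (1×0.0440)² = 0.00194;  (1·δA/A)² = (1×0.0760)² = 0.00578;  (-1·δL/L)² = (-1×0.00950)² = 9.02e-05
δρ/ρ = √(0.00780) = 0.0883
ρ = 1.36e-05 Ω·m, so δρ = 0.0883 × 1.36e-05 = 1.2e-06 Ω·m.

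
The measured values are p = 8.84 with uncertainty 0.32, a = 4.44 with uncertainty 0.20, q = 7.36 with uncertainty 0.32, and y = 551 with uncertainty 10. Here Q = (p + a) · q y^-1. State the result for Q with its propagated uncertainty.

0.177 ± 0.00976

Let u = p + a = 13.3. δu = √(δp² + δa²) = √(0.102 + 0.0400) = 0.377, so δu/u = 0.0284.
Q is then a monomial in u, q, y:
δQ/Q = √((δu/u)² + (1·δq/q)² + (-1·δy/y)²) = √(0.000807 + 0.00189 + 0.000329) = 0.0550
Q = 0.177, so δQ = 0.0550 × 0.177 = 0.00976.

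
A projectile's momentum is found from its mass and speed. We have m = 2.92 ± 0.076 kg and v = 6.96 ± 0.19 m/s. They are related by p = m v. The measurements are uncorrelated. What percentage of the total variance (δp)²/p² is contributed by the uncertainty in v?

(δp/p)² = (1·δm/m)² + (1·δv/v)²
  m term: (1×0.0260)² = 0.000677
  v term: (1×0.0273)² = 0.000745
Total = 0.00142. Share from v = 0.000745/0.00142 = 0.524.

52.4%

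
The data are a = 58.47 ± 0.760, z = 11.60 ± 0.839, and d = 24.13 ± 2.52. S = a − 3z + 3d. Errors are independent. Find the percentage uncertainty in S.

Each term contributes (cᵢ δxᵢ)² to (δS)²:
  (δa)² = 0.578;  (3·δz)² = 6.34;  (3·δd)² = 57.2
δS = √(64.1) = 8.00
S = 96.06, so δS/S = 8.00/96.06 = 0.0833.

8.33%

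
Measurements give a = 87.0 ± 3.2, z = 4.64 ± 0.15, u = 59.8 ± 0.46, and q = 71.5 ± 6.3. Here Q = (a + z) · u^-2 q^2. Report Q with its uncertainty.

131 ± 23.6

Let w = a + z = 91.6. δw = √(δa² + δz²) = √(10.2 + 0.0225) = 3.20, so δw/w = 0.0350.
Q is then a monomial in w, u, q:
δQ/Q = √((δw/w)² + (-2·δu/u)² + (2·δq/q)²) = √(0.00122 + 0.000237 + 0.0311) = 0.180
Q = 131, so δQ = 0.180 × 131 = 23.6.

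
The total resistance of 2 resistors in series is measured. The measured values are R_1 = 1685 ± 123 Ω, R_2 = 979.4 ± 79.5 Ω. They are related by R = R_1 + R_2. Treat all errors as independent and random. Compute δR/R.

0.0550

R is a linear combination, so absolute uncertainties add in quadrature:
  (δR_1)² = 15100;  (δR_2)² = 6320
δR = √(21400) = 146 Ω
R = 2664 Ω, so δR/R = 146/2664 = 0.0550.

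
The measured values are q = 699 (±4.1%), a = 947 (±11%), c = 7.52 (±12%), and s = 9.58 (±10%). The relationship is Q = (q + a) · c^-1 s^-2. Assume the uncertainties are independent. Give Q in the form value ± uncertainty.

Let u = q + a = 1650. δu = √(δq² + δa²) = √(821 + 10900) = 108, so δu/u = 0.0656.
Q is then a monomial in u, c, s:
δQ/Q = √((δu/u)² + (-1·δc/c)² + (-2·δs/s)²) = √(0.00431 + 0.0144 + 0.0400) = 0.242
Q = 2.38, so δQ = 0.242 × 2.38 = 0.578.

2.38 ± 0.578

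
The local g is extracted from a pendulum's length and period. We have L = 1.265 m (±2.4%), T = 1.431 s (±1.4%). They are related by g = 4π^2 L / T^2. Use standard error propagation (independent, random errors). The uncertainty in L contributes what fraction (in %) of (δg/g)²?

42.4%

(δg/g)² = (1·δL/L)² + (-2·δT/T)²
  L term: (1×0.0240)² = 0.000576
  T term: (-2×0.0140)² = 0.000784
Total = 0.00136. Share from L = 0.000576/0.00136 = 0.424.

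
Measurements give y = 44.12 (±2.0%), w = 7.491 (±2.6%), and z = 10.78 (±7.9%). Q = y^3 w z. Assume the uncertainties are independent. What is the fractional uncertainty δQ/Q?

0.103

Products/powers → add relative errors in quadrature, weighted by exponent:
  (3·δy/y)² = (3×0.0200)² = 0.00360;  (1·δw/w)² = (1×0.0260)² = 0.000676;  (1·δz/z)² = (1×0.0790)² = 0.00624
δQ/Q = √(0.0105) = 0.103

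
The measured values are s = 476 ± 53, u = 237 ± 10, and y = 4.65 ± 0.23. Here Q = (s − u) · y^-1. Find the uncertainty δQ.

11.9

Let w = s − u = 239. δw = √(δs² + δu²) = √(2810 + 100) = 53.9, so δw/w = 0.226.
Q is then a monomial in w, y:
δQ/Q = √((δw/w)² + (-1·δy/y)²) = √(0.0509 + 0.00245) = 0.231
Q = 51.4, so δQ = 0.231 × 51.4 = 11.9.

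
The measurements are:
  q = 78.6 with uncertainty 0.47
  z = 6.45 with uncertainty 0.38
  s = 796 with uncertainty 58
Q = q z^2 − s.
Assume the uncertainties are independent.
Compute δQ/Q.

0.158

Let p = q·z^2 = 3270. δp/p = √((1·δq/q)² + (2·δz/z)²) = √(3.58e-05 + 0.0139) = 0.118, so δp = 386.
Q = p − s: δQ = √(δp² + δs²) = √(1.49e+05 + 3360) = 390
Q = 2470, so δQ/Q = 390/2470 = 0.158.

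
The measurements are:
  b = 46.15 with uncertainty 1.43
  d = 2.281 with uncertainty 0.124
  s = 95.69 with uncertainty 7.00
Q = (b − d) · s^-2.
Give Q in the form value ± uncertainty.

Let u = b − d = 43.87. δu = √(δb² + δd²) = √(2.04 + 0.0154) = 1.44, so δu/u = 0.0327.
Q is then a monomial in u, s:
δQ/Q = √((δu/u)² + (-2·δs/s)²) = √(0.00107 + 0.0214) = 0.150
Q = 0.004791, so δQ = 0.150 × 0.004791 = 0.000718.

0.004791 ± 0.000718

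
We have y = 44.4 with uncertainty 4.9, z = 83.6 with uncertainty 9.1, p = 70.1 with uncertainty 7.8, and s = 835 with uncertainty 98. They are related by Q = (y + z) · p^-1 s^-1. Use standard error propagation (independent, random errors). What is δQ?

0.000395

Let u = y + z = 128. δu = √(δy² + δz²) = √(24.0 + 82.8) = 10.3, so δu/u = 0.0807.
Q is then a monomial in u, p, s:
δQ/Q = √((δu/u)² + (-1·δp/p)² + (-1·δs/s)²) = √(0.00652 + 0.0124 + 0.0138) = 0.181
Q = 0.00219, so δQ = 0.181 × 0.00219 = 0.000395.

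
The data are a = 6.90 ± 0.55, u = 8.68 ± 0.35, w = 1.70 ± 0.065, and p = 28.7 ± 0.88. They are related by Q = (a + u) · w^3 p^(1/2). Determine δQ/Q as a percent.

Let h = a + u = 15.6. δh = √(δa² + δu²) = √(0.303 + 0.122) = 0.652, so δh/h = 0.0418.
Q is then a monomial in h, w, p:
δQ/Q = √((δh/h)² + (3·δw/w)² + (½·δp/p)²) = √(0.00175 + 0.0132 + 0.000235) = 0.123

12.3%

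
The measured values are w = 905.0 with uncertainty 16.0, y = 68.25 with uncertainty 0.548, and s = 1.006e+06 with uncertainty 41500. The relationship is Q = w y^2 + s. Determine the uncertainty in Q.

1.09e+05

Let p = w·y^2 = 4.216e+06. δp/p = √((1·δw/w)² + (2·δy/y)²) = √(0.000313 + 0.000258) = 0.0239, so δp = 1.01e+05.
Q = p + s: δQ = √(δp² + δs²) = √(1.01e+10 + 1.72e+09) = 1.09e+05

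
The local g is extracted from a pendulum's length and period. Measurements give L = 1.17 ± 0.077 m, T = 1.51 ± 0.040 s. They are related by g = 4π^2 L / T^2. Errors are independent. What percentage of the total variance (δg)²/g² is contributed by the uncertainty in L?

(δg/g)² = (1·δL/L)² + (-2·δT/T)²
  L term: (1×0.0658)² = 0.00433
  T term: (-2×0.0265)² = 0.00281
Total = 0.00714. Share from L = 0.00433/0.00714 = 0.607.

60.7%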